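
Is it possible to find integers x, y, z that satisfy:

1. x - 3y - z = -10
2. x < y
Yes

Take x = -1, y = 0, z = 9. Substituting into each constraint:
  (1) (-1) - 3(0) + (-9) = -10 ✓
  (2) -1 < 0 ✓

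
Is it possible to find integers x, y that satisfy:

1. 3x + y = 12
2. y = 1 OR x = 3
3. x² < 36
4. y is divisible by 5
No

A contradictory subset is {3x + y = 12, y = 1 OR x = 3, y is divisible by 5}. No integer assignment can satisfy these jointly:

  - 3x + y = 12: is a linear equation tying the variables together
  - y = 1 OR x = 3: forces a choice: either y = 1 or x = 3
  - y is divisible by 5: restricts y to multiples of 5

Split on the disjunction (y = 1 OR x = 3):
  • If y = 1: this contradicts the divisibility constraint — 1 is not a multiple of 5.
  • If x = 3: with x = 3, writing y = 5y', every remaining term of the linear equation is divisible by 5, so the left side is ≡ 0 (mod 5); but the right side 3 ≡ 3 (mod 5). No integers can satisfy it.
Both branches are infeasible, so the system has no integer solution.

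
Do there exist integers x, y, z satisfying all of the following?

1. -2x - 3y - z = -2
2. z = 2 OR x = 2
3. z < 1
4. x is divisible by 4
No

A contradictory subset is {z = 2 OR x = 2, z < 1, x is divisible by 4}. No integer assignment can satisfy these jointly:

  - z = 2 OR x = 2: forces a choice: either z = 2 or x = 2
  - z < 1: bounds one variable relative to a constant
  - x is divisible by 4: restricts x to multiples of 4

Split on the disjunction (z = 2 OR x = 2):
  • If z = 2: this contradicts the bound z ≤ 0.
  • If x = 2: this contradicts the divisibility constraint — 2 is not a multiple of 4.
Both branches are infeasible, so the system has no integer solution.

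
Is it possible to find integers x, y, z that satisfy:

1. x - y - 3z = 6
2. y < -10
Yes

Take x = 1, y = -11, z = 2. Substituting into each constraint:
  (1) 1 + 11 - 3(2) = 6 ✓
  (2) -11 < -10 ✓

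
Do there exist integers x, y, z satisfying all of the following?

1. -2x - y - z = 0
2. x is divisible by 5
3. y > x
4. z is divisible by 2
Yes

Take x = 0, y = 2, z = -2. Substituting into each constraint:
  (1) -2(0) + (-2) + 2 = 0 ✓
  (2) 0 = 5 × 0, remainder 0 ✓
  (3) 2 > 0 ✓
  (4) -2 = 2 × -1, remainder 0 ✓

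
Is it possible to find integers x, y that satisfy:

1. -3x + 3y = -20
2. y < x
No

Even the single constraint (-3x + 3y = -20) is infeasible over the integers.

  - -3x + 3y = -20: every term on the left is divisible by 3, so the LHS ≡ 0 (mod 3), but the RHS -20 is not — no integer solution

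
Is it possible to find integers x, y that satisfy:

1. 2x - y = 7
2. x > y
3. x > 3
Yes

Take x = 4, y = 1. Substituting into each constraint:
  (1) 2(4) + (-1) = 7 ✓
  (2) 4 > 1 ✓
  (3) 4 > 3 ✓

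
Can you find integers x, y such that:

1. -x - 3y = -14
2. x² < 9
Yes

Take x = 2, y = 4. Substituting into each constraint:
  (1) (-2) - 3(4) = -14 ✓
  (2) x² = (2)² = 4, and 4 < 9 ✓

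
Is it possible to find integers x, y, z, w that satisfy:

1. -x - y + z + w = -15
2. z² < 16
Yes

Take x = 15, y = 0, z = 0, w = 0. Substituting into each constraint:
  (1) (-15) + 0 + 0 + 0 = -15 ✓
  (2) z² = (0)² = 0, and 0 < 16 ✓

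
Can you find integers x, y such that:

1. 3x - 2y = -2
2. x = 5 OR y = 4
Yes

Take x = 2, y = 4. Substituting into each constraint:
  (1) 3(2) - 2(4) = -2 ✓
  (2) y = 4, target 4 ✓ (second branch holds)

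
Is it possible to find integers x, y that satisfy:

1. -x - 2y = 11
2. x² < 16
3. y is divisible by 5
Yes

Take x = -1, y = -5. Substituting into each constraint:
  (1) 1 - 2(-5) = 11 ✓
  (2) x² = (-1)² = 1, and 1 < 16 ✓
  (3) -5 = 5 × -1, remainder 0 ✓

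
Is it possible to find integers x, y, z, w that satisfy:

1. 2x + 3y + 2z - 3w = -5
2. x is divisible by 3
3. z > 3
Yes

Take x = 0, y = 0, z = 5, w = 5. Substituting into each constraint:
  (1) 2(0) + 3(0) + 2(5) - 3(5) = -5 ✓
  (2) 0 = 3 × 0, remainder 0 ✓
  (3) 5 > 3 ✓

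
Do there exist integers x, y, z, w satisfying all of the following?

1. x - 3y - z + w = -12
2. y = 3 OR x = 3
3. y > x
Yes

Take x = 2, y = 3, z = 0, w = -5. Substituting into each constraint:
  (1) 2 - 3(3) + 0 + (-5) = -12 ✓
  (2) y = 3, target 3 ✓ (first branch holds)
  (3) 3 > 2 ✓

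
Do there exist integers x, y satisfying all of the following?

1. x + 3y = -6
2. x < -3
Yes

Take x = -6, y = 0. Substituting into each constraint:
  (1) (-6) + 3(0) = -6 ✓
  (2) -6 < -3 ✓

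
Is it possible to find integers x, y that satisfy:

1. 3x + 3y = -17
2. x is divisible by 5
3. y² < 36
No

Even the single constraint (3x + 3y = -17) is infeasible over the integers.

  - 3x + 3y = -17: every term on the left is divisible by 3, so the LHS ≡ 0 (mod 3), but the RHS -17 is not — no integer solution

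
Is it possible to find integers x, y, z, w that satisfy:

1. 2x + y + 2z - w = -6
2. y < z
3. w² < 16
Yes

Take x = -4, y = 0, z = 1, w = 0. Substituting into each constraint:
  (1) 2(-4) + 0 + 2(1) + 0 = -6 ✓
  (2) 0 < 1 ✓
  (3) w² = (0)² = 0, and 0 < 16 ✓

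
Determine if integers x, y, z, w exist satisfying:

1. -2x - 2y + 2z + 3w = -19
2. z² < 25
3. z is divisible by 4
Yes

Take x = 11, y = 0, z = 0, w = 1. Substituting into each constraint:
  (1) -2(11) - 2(0) + 2(0) + 3(1) = -19 ✓
  (2) z² = (0)² = 0, and 0 < 25 ✓
  (3) 0 = 4 × 0, remainder 0 ✓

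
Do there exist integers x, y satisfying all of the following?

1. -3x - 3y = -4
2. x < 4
No

Even the single constraint (-3x - 3y = -4) is infeasible over the integers.

  - -3x - 3y = -4: every term on the left is divisible by 3, so the LHS ≡ 0 (mod 3), but the RHS -4 is not — no integer solution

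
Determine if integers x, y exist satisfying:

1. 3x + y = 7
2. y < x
Yes

Take x = 2, y = 1. Substituting into each constraint:
  (1) 3(2) + 1 = 7 ✓
  (2) 1 < 2 ✓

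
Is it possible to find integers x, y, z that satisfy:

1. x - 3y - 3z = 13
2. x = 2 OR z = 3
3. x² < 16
Yes

Take x = 1, y = -7, z = 3. Substituting into each constraint:
  (1) 1 - 3(-7) - 3(3) = 13 ✓
  (2) z = 3, target 3 ✓ (second branch holds)
  (3) x² = (1)² = 1, and 1 < 16 ✓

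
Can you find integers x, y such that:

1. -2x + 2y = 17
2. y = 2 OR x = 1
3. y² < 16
No

Even the single constraint (-2x + 2y = 17) is infeasible over the integers.

  - -2x + 2y = 17: every term on the left is divisible by 2, so the LHS ≡ 0 (mod 2), but the RHS 17 is not — no integer solution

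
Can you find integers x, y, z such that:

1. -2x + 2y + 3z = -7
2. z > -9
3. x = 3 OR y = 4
Yes

Take x = 3, y = -2, z = 1. Substituting into each constraint:
  (1) -2(3) + 2(-2) + 3(1) = -7 ✓
  (2) 1 > -9 ✓
  (3) x = 3, target 3 ✓ (first branch holds)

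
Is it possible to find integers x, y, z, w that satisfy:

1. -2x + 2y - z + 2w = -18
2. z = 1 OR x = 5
Yes

Take x = 5, y = -4, z = 0, w = 0. Substituting into each constraint:
  (1) -2(5) + 2(-4) + 0 + 2(0) = -18 ✓
  (2) x = 5, target 5 ✓ (second branch holds)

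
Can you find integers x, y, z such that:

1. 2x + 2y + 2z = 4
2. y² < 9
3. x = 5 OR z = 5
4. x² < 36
Yes

Take x = 5, y = 0, z = -3. Substituting into each constraint:
  (1) 2(5) + 2(0) + 2(-3) = 4 ✓
  (2) y² = (0)² = 0, and 0 < 9 ✓
  (3) x = 5, target 5 ✓ (first branch holds)
  (4) x² = (5)² = 25, and 25 < 36 ✓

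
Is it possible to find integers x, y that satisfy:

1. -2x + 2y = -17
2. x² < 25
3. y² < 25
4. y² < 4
No

Even the single constraint (-2x + 2y = -17) is infeasible over the integers.

  - -2x + 2y = -17: every term on the left is divisible by 2, so the LHS ≡ 0 (mod 2), but the RHS -17 is not — no integer solution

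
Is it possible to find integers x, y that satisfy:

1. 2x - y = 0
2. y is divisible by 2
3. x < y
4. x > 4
Yes

Take x = 5, y = 10. Substituting into each constraint:
  (1) 2(5) + (-10) = 0 ✓
  (2) 10 = 2 × 5, remainder 0 ✓
  (3) 5 < 10 ✓
  (4) 5 > 4 ✓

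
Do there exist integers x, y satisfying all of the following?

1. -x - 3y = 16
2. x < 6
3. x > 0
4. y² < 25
No

A contradictory subset is {-x - 3y = 16, x > 0, y² < 25}. No integer assignment can satisfy these jointly:

  - -x - 3y = 16: is a linear equation tying the variables together
  - x > 0: bounds one variable relative to a constant
  - y² < 25: restricts y to |y| ≤ 4

Range argument: with x ∈ [1, ∞], y ∈ [-4, 4], the left side of the equation is at most 11, but the right side is 16 > 11. No integer solution exists.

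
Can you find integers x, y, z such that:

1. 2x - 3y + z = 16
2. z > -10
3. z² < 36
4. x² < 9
Yes

Take x = 2, y = -4, z = 0. Substituting into each constraint:
  (1) 2(2) - 3(-4) + 0 = 16 ✓
  (2) 0 > -10 ✓
  (3) z² = (0)² = 0, and 0 < 36 ✓
  (4) x² = (2)² = 4, and 4 < 9 ✓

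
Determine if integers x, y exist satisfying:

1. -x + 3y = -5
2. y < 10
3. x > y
Yes

Take x = 5, y = 0. Substituting into each constraint:
  (1) (-5) + 3(0) = -5 ✓
  (2) 0 < 10 ✓
  (3) 5 > 0 ✓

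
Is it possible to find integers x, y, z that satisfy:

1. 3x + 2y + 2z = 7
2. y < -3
Yes

Take x = 1, y = -4, z = 6. Substituting into each constraint:
  (1) 3(1) + 2(-4) + 2(6) = 7 ✓
  (2) -4 < -3 ✓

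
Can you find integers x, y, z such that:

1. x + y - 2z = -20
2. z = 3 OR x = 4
Yes

Take x = 4, y = 0, z = 12. Substituting into each constraint:
  (1) 4 + 0 - 2(12) = -20 ✓
  (2) x = 4, target 4 ✓ (second branch holds)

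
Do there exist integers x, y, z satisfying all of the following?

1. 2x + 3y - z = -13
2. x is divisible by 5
Yes

Take x = 0, y = 0, z = 13. Substituting into each constraint:
  (1) 2(0) + 3(0) + (-13) = -13 ✓
  (2) 0 = 5 × 0, remainder 0 ✓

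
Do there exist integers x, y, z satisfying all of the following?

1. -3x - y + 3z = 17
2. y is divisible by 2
Yes

Take x = 0, y = -2, z = 5. Substituting into each constraint:
  (1) -3(0) + 2 + 3(5) = 17 ✓
  (2) -2 = 2 × -1, remainder 0 ✓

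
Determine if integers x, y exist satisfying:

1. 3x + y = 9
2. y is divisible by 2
Yes

Take x = 3, y = 0. Substituting into each constraint:
  (1) 3(3) + 0 = 9 ✓
  (2) 0 = 2 × 0, remainder 0 ✓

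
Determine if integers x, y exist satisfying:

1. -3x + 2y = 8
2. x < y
Yes

Take x = -2, y = 1. Substituting into each constraint:
  (1) -3(-2) + 2(1) = 8 ✓
  (2) -2 < 1 ✓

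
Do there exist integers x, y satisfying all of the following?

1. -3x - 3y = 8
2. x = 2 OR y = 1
No

Even the single constraint (-3x - 3y = 8) is infeasible over the integers.

  - -3x - 3y = 8: every term on the left is divisible by 3, so the LHS ≡ 0 (mod 3), but the RHS 8 is not — no integer solution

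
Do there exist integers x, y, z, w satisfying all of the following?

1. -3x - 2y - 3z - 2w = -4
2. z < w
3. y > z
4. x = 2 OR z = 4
Yes

Take x = -10, y = 5, z = 4, w = 6. Substituting into each constraint:
  (1) -3(-10) - 2(5) - 3(4) - 2(6) = -4 ✓
  (2) 4 < 6 ✓
  (3) 5 > 4 ✓
  (4) z = 4, target 4 ✓ (second branch holds)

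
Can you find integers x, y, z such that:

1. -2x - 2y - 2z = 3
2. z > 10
No

Even the single constraint (-2x - 2y - 2z = 3) is infeasible over the integers.

  - -2x - 2y - 2z = 3: every term on the left is divisible by 2, so the LHS ≡ 0 (mod 2), but the RHS 3 is not — no integer solution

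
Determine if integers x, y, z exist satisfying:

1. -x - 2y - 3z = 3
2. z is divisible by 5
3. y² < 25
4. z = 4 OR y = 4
Yes

Take x = -11, y = 4, z = 0. Substituting into each constraint:
  (1) 11 - 2(4) - 3(0) = 3 ✓
  (2) 0 = 5 × 0, remainder 0 ✓
  (3) y² = (4)² = 16, and 16 < 25 ✓
  (4) y = 4, target 4 ✓ (second branch holds)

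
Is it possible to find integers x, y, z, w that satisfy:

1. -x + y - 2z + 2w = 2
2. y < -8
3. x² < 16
Yes

Take x = 1, y = -9, z = 0, w = 6. Substituting into each constraint:
  (1) (-1) + (-9) - 2(0) + 2(6) = 2 ✓
  (2) -9 < -8 ✓
  (3) x² = (1)² = 1, and 1 < 16 ✓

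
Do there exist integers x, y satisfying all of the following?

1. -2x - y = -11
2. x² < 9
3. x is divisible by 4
Yes

Take x = 0, y = 11. Substituting into each constraint:
  (1) -2(0) + (-11) = -11 ✓
  (2) x² = (0)² = 0, and 0 < 9 ✓
  (3) 0 = 4 × 0, remainder 0 ✓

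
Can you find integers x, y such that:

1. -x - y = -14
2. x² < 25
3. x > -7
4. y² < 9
No

A contradictory subset is {-x - y = -14, x² < 25, y² < 9}. No integer assignment can satisfy these jointly:

  - -x - y = -14: is a linear equation tying the variables together
  - x² < 25: restricts x to |x| ≤ 4
  - y² < 9: restricts y to |y| ≤ 2

Range argument: with x ∈ [-4, 4], y ∈ [-2, 2], the left side of the equation is at least -6, but the right side is -14 < -6. No integer solution exists.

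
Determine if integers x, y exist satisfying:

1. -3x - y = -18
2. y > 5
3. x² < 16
Yes

Take x = 0, y = 18. Substituting into each constraint:
  (1) -3(0) + (-18) = -18 ✓
  (2) 18 > 5 ✓
  (3) x² = (0)² = 0, and 0 < 16 ✓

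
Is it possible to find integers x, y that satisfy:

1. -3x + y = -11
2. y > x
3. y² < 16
No

The full constraint system is jointly infeasible over the integers. Each constraint and what it forces:

  - -3x + y = -11: is a linear equation tying the variables together
  - y > x: bounds one variable relative to another variable
  - y² < 16: restricts y to |y| ≤ 3

Propagating the comparison: x < y and y ≤ 3 give x ≤ 2. Range argument: with x ∈ [−∞, 2], y ∈ [-3, 3], the left side of the equation is at least -9, but the right side is -11 < -9. No integer solution exists.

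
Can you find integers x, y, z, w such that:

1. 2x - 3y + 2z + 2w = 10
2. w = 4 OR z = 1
Yes

Take x = 0, y = 0, z = 1, w = 4. Substituting into each constraint:
  (1) 2(0) - 3(0) + 2(1) + 2(4) = 10 ✓
  (2) w = 4, target 4 ✓ (first branch holds)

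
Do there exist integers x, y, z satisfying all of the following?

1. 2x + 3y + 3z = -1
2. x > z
Yes

Take x = 1, y = -1, z = 0. Substituting into each constraint:
  (1) 2(1) + 3(-1) + 3(0) = -1 ✓
  (2) 1 > 0 ✓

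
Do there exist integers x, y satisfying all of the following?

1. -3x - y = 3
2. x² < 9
Yes

Take x = 0, y = -3. Substituting into each constraint:
  (1) -3(0) + 3 = 3 ✓
  (2) x² = (0)² = 0, and 0 < 9 ✓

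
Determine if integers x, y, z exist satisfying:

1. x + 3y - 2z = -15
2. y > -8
Yes

Take x = 0, y = 1, z = 9. Substituting into each constraint:
  (1) 0 + 3(1) - 2(9) = -15 ✓
  (2) 1 > -8 ✓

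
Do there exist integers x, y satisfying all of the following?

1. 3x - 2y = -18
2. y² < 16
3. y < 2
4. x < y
Yes

Take x = -6, y = 0. Substituting into each constraint:
  (1) 3(-6) - 2(0) = -18 ✓
  (2) y² = (0)² = 0, and 0 < 16 ✓
  (3) 0 < 2 ✓
  (4) -6 < 0 ✓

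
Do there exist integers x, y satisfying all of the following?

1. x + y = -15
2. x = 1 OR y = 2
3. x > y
Yes

Take x = 1, y = -16. Substituting into each constraint:
  (1) 1 + (-16) = -15 ✓
  (2) x = 1, target 1 ✓ (first branch holds)
  (3) 1 > -16 ✓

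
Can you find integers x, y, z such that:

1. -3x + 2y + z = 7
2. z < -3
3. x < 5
Yes

Take x = 1, y = 7, z = -4. Substituting into each constraint:
  (1) -3(1) + 2(7) + (-4) = 7 ✓
  (2) -4 < -3 ✓
  (3) 1 < 5 ✓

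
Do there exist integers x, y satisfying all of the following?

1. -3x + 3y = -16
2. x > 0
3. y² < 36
No

Even the single constraint (-3x + 3y = -16) is infeasible over the integers.

  - -3x + 3y = -16: every term on the left is divisible by 3, so the LHS ≡ 0 (mod 3), but the RHS -16 is not — no integer solution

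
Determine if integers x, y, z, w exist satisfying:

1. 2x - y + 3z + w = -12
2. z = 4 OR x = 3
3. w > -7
Yes

Take x = 3, y = 18, z = 0, w = 0. Substituting into each constraint:
  (1) 2(3) + (-18) + 3(0) + 0 = -12 ✓
  (2) x = 3, target 3 ✓ (second branch holds)
  (3) 0 > -7 ✓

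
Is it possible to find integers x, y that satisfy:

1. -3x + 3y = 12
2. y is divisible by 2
Yes

Take x = -4, y = 0. Substituting into each constraint:
  (1) -3(-4) + 3(0) = 12 ✓
  (2) 0 = 2 × 0, remainder 0 ✓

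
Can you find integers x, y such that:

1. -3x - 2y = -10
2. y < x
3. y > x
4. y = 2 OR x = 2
No

A contradictory subset is {y < x, y > x}. No integer assignment can satisfy these jointly:

  - y < x: bounds one variable relative to another variable
  - y > x: bounds one variable relative to another variable

Direct contradiction: x > y and y > x cannot both hold.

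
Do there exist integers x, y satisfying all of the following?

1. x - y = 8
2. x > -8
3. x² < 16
Yes

Take x = 0, y = -8. Substituting into each constraint:
  (1) 0 + 8 = 8 ✓
  (2) 0 > -8 ✓
  (3) x² = (0)² = 0, and 0 < 16 ✓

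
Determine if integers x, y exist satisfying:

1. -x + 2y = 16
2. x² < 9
Yes

Take x = 0, y = 8. Substituting into each constraint:
  (1) 0 + 2(8) = 16 ✓
  (2) x² = (0)² = 0, and 0 < 9 ✓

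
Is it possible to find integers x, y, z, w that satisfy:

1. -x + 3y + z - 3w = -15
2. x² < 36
Yes

Take x = 0, y = -5, z = 0, w = 0. Substituting into each constraint:
  (1) 0 + 3(-5) + 0 - 3(0) = -15 ✓
  (2) x² = (0)² = 0, and 0 < 36 ✓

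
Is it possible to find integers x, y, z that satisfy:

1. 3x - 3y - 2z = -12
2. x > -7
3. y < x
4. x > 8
Yes

Take x = 9, y = 1, z = 18. Substituting into each constraint:
  (1) 3(9) - 3(1) - 2(18) = -12 ✓
  (2) 9 > -7 ✓
  (3) 1 < 9 ✓
  (4) 9 > 8 ✓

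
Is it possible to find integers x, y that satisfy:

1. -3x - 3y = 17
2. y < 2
No

Even the single constraint (-3x - 3y = 17) is infeasible over the integers.

  - -3x - 3y = 17: every term on the left is divisible by 3, so the LHS ≡ 0 (mod 3), but the RHS 17 is not — no integer solution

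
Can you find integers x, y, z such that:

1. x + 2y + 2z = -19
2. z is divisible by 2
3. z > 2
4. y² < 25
Yes

Take x = -27, y = 0, z = 4. Substituting into each constraint:
  (1) (-27) + 2(0) + 2(4) = -19 ✓
  (2) 4 = 2 × 2, remainder 0 ✓
  (3) 4 > 2 ✓
  (4) y² = (0)² = 0, and 0 < 25 ✓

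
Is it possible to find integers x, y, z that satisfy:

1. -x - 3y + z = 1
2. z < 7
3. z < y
Yes

Take x = -2, y = 0, z = -1. Substituting into each constraint:
  (1) 2 - 3(0) + (-1) = 1 ✓
  (2) -1 < 7 ✓
  (3) -1 < 0 ✓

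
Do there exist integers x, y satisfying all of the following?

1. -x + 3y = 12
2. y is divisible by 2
Yes

Take x = -12, y = 0. Substituting into each constraint:
  (1) 12 + 3(0) = 12 ✓
  (2) 0 = 2 × 0, remainder 0 ✓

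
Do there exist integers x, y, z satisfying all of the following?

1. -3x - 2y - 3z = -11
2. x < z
Yes

Take x = 0, y = 4, z = 1. Substituting into each constraint:
  (1) -3(0) - 2(4) - 3(1) = -11 ✓
  (2) 0 < 1 ✓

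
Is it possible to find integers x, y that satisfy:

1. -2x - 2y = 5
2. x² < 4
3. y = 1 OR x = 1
No

Even the single constraint (-2x - 2y = 5) is infeasible over the integers.

  - -2x - 2y = 5: every term on the left is divisible by 2, so the LHS ≡ 0 (mod 2), but the RHS 5 is not — no integer solution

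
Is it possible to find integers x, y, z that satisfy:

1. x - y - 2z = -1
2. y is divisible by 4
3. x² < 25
Yes

Take x = 1, y = 0, z = 1. Substituting into each constraint:
  (1) 1 + 0 - 2(1) = -1 ✓
  (2) 0 = 4 × 0, remainder 0 ✓
  (3) x² = (1)² = 1, and 1 < 25 ✓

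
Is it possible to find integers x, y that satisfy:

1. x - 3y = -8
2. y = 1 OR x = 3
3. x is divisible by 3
No

A contradictory subset is {x - 3y = -8, x is divisible by 3}. No integer assignment can satisfy these jointly:

  - x - 3y = -8: is a linear equation tying the variables together
  - x is divisible by 3: restricts x to multiples of 3

Modular obstruction: writing x = 3x', every remaining term of the linear equation is divisible by 3, so the left side is ≡ 0 (mod 3); but the right side -8 ≡ 1 (mod 3). No integers can satisfy it.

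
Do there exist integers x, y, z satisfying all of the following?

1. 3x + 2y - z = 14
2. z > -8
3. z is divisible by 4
Yes

Take x = 0, y = 7, z = 0. Substituting into each constraint:
  (1) 3(0) + 2(7) + 0 = 14 ✓
  (2) 0 > -8 ✓
  (3) 0 = 4 × 0, remainder 0 ✓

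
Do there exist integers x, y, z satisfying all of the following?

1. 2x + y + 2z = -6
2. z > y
Yes

Take x = -4, y = 0, z = 1. Substituting into each constraint:
  (1) 2(-4) + 0 + 2(1) = -6 ✓
  (2) 1 > 0 ✓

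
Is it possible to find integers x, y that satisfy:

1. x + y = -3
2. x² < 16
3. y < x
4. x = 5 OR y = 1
No

The full constraint system is jointly infeasible over the integers. Each constraint and what it forces:

  - x + y = -3: is a linear equation tying the variables together
  - x² < 16: restricts x to |x| ≤ 3
  - y < x: bounds one variable relative to another variable
  - x = 5 OR y = 1: forces a choice: either x = 5 or y = 1

Split on the disjunction (x = 5 OR y = 1):
  • If x = 5: this contradicts x² < 16, which requires |x| ≤ 3.
  • If y = 1: the equation forces x = -4, but x² < 16 requires |x| ≤ 3.
Both branches are infeasible, so the system has no integer solution.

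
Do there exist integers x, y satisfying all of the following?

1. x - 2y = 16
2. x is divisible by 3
Yes

Take x = 0, y = -8. Substituting into each constraint:
  (1) 0 - 2(-8) = 16 ✓
  (2) 0 = 3 × 0, remainder 0 ✓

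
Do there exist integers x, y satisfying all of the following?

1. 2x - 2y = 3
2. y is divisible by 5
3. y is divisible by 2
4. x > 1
No

Even the single constraint (2x - 2y = 3) is infeasible over the integers.

  - 2x - 2y = 3: every term on the left is divisible by 2, so the LHS ≡ 0 (mod 2), but the RHS 3 is not — no integer solution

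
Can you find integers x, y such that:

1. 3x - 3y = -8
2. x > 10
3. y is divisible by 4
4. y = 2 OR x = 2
No

Even the single constraint (3x - 3y = -8) is infeasible over the integers.

  - 3x - 3y = -8: every term on the left is divisible by 3, so the LHS ≡ 0 (mod 3), but the RHS -8 is not — no integer solution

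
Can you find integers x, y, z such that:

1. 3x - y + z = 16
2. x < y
Yes

Take x = -1, y = 0, z = 19. Substituting into each constraint:
  (1) 3(-1) + 0 + 19 = 16 ✓
  (2) -1 < 0 ✓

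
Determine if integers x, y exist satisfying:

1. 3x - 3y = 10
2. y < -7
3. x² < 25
No

Even the single constraint (3x - 3y = 10) is infeasible over the integers.

  - 3x - 3y = 10: every term on the left is divisible by 3, so the LHS ≡ 0 (mod 3), but the RHS 10 is not — no integer solution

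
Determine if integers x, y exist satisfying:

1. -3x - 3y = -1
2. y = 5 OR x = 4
No

Even the single constraint (-3x - 3y = -1) is infeasible over the integers.

  - -3x - 3y = -1: every term on the left is divisible by 3, so the LHS ≡ 0 (mod 3), but the RHS -1 is not — no integer solution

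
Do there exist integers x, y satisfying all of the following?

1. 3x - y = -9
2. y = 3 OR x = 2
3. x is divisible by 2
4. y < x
No

A contradictory subset is {3x - y = -9, y = 3 OR x = 2, y < x}. No integer assignment can satisfy these jointly:

  - 3x - y = -9: is a linear equation tying the variables together
  - y = 3 OR x = 2: forces a choice: either y = 3 or x = 2
  - y < x: bounds one variable relative to another variable

Split on the disjunction (y = 3 OR x = 2):
  • If y = 3: the equation forces x = -2, giving (y, x) = (3, -2), which violates x > y.
  • If x = 2: the equation forces y = 15, giving (x, y) = (2, 15), which violates x > y.
Both branches are infeasible, so the system has no integer solution.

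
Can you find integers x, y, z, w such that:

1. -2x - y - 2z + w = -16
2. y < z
Yes

Take x = 0, y = -1, z = 0, w = -17. Substituting into each constraint:
  (1) -2(0) + 1 - 2(0) + (-17) = -16 ✓
  (2) -1 < 0 ✓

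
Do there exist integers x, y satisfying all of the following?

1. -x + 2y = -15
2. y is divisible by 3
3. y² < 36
Yes

Take x = 15, y = 0. Substituting into each constraint:
  (1) (-15) + 2(0) = -15 ✓
  (2) 0 = 3 × 0, remainder 0 ✓
  (3) y² = (0)² = 0, and 0 < 36 ✓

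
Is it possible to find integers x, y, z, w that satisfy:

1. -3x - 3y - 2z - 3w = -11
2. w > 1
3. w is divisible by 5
Yes

Take x = 0, y = 0, z = -2, w = 5. Substituting into each constraint:
  (1) -3(0) - 3(0) - 2(-2) - 3(5) = -11 ✓
  (2) 5 > 1 ✓
  (3) 5 = 5 × 1, remainder 0 ✓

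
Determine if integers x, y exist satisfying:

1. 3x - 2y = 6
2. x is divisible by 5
Yes

Take x = 0, y = -3. Substituting into each constraint:
  (1) 3(0) - 2(-3) = 6 ✓
  (2) 0 = 5 × 0, remainder 0 ✓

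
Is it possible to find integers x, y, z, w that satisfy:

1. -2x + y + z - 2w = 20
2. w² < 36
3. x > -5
Yes

Take x = -4, y = 0, z = 12, w = 0. Substituting into each constraint:
  (1) -2(-4) + 0 + 12 - 2(0) = 20 ✓
  (2) w² = (0)² = 0, and 0 < 36 ✓
  (3) -4 > -5 ✓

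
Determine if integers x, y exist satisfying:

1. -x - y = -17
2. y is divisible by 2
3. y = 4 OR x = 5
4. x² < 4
No

A contradictory subset is {-x - y = -17, y = 4 OR x = 5, x² < 4}. No integer assignment can satisfy these jointly:

  - -x - y = -17: is a linear equation tying the variables together
  - y = 4 OR x = 5: forces a choice: either y = 4 or x = 5
  - x² < 4: restricts x to |x| ≤ 1

Split on the disjunction (y = 4 OR x = 5):
  • If y = 4: the equation forces x = 13, but x² < 4 requires |x| ≤ 1.
  • If x = 5: this contradicts x² < 4, which requires |x| ≤ 1.
Both branches are infeasible, so the system has no integer solution.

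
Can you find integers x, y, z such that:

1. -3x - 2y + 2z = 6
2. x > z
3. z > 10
Yes

Take x = 12, y = -10, z = 11. Substituting into each constraint:
  (1) -3(12) - 2(-10) + 2(11) = 6 ✓
  (2) 12 > 11 ✓
  (3) 11 > 10 ✓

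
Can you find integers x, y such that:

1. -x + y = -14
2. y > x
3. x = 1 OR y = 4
No

A contradictory subset is {-x + y = -14, y > x}. No integer assignment can satisfy these jointly:

  - -x + y = -14: is a linear equation tying the variables together
  - y > x: bounds one variable relative to another variable

From the equation, x − y = 14, i.e. y − x = -14; but y > x requires y − x ≥ 1. Contradiction.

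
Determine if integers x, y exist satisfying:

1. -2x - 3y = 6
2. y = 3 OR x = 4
No

The full constraint system is jointly infeasible over the integers. Each constraint and what it forces:

  - -2x - 3y = 6: is a linear equation tying the variables together
  - y = 3 OR x = 4: forces a choice: either y = 3 or x = 4

Split on the disjunction (y = 3 OR x = 4):
  • If y = 3: with y = 3, every remaining term of the linear equation is divisible by 2, so the left side is ≡ 0 (mod 2); but the right side 15 ≡ 1 (mod 2). No integers can satisfy it.
  • If x = 4: with x = 4, every remaining term of the linear equation is divisible by 3, so the left side is ≡ 0 (mod 3); but the right side 14 ≡ 2 (mod 3). No integers can satisfy it.
Both branches are infeasible, so the system has no integer solution.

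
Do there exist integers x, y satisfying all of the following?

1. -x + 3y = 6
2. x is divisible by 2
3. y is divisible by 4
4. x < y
Yes

Take x = -6, y = 0. Substituting into each constraint:
  (1) 6 + 3(0) = 6 ✓
  (2) -6 = 2 × -3, remainder 0 ✓
  (3) 0 = 4 × 0, remainder 0 ✓
  (4) -6 < 0 ✓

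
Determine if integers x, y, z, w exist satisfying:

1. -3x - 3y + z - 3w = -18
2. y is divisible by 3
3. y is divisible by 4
Yes

Take x = 6, y = 0, z = 0, w = 0. Substituting into each constraint:
  (1) -3(6) - 3(0) + 0 - 3(0) = -18 ✓
  (2) 0 = 3 × 0, remainder 0 ✓
  (3) 0 = 4 × 0, remainder 0 ✓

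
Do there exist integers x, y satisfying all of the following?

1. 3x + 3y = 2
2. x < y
No

Even the single constraint (3x + 3y = 2) is infeasible over the integers.

  - 3x + 3y = 2: every term on the left is divisible by 3, so the LHS ≡ 0 (mod 3), but the RHS 2 is not — no integer solution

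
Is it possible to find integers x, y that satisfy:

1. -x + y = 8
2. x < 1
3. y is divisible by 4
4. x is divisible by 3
Yes

Take x = 0, y = 8. Substituting into each constraint:
  (1) 0 + 8 = 8 ✓
  (2) 0 < 1 ✓
  (3) 8 = 4 × 2, remainder 0 ✓
  (4) 0 = 3 × 0, remainder 0 ✓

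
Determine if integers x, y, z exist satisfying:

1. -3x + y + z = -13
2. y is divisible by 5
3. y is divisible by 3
Yes

Take x = 0, y = 0, z = -13. Substituting into each constraint:
  (1) -3(0) + 0 + (-13) = -13 ✓
  (2) 0 = 5 × 0, remainder 0 ✓
  (3) 0 = 3 × 0, remainder 0 ✓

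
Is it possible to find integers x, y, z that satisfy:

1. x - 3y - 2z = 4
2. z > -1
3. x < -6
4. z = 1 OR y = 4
Yes

Take x = -9, y = -5, z = 1. Substituting into each constraint:
  (1) (-9) - 3(-5) - 2(1) = 4 ✓
  (2) 1 > -1 ✓
  (3) -9 < -6 ✓
  (4) z = 1, target 1 ✓ (first branch holds)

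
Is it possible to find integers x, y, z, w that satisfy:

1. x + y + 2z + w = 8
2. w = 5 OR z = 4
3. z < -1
Yes

Take x = 7, y = 0, z = -2, w = 5. Substituting into each constraint:
  (1) 7 + 0 + 2(-2) + 5 = 8 ✓
  (2) w = 5, target 5 ✓ (first branch holds)
  (3) -2 < -1 ✓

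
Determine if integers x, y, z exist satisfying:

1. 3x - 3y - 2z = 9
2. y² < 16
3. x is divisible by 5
Yes

Take x = 0, y = -3, z = 0. Substituting into each constraint:
  (1) 3(0) - 3(-3) - 2(0) = 9 ✓
  (2) y² = (-3)² = 9, and 9 < 16 ✓
  (3) 0 = 5 × 0, remainder 0 ✓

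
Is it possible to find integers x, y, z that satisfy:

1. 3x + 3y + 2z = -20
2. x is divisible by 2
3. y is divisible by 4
Yes

Take x = 0, y = 0, z = -10. Substituting into each constraint:
  (1) 3(0) + 3(0) + 2(-10) = -20 ✓
  (2) 0 = 2 × 0, remainder 0 ✓
  (3) 0 = 4 × 0, remainder 0 ✓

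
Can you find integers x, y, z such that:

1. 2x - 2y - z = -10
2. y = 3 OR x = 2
Yes

Take x = 0, y = 3, z = 4. Substituting into each constraint:
  (1) 2(0) - 2(3) + (-4) = -10 ✓
  (2) y = 3, target 3 ✓ (first branch holds)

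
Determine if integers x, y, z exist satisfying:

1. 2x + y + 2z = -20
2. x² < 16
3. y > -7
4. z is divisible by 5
Yes

Take x = 1, y = -2, z = -10. Substituting into each constraint:
  (1) 2(1) + (-2) + 2(-10) = -20 ✓
  (2) x² = (1)² = 1, and 1 < 16 ✓
  (3) -2 > -7 ✓
  (4) -10 = 5 × -2, remainder 0 ✓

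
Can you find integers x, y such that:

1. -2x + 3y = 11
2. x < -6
Yes

Take x = -7, y = -1. Substituting into each constraint:
  (1) -2(-7) + 3(-1) = 11 ✓
  (2) -7 < -6 ✓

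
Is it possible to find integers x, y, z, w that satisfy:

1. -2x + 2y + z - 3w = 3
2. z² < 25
Yes

Take x = 0, y = 0, z = 3, w = 0. Substituting into each constraint:
  (1) -2(0) + 2(0) + 3 - 3(0) = 3 ✓
  (2) z² = (3)² = 9, and 9 < 25 ✓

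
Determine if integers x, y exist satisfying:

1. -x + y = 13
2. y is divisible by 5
Yes

Take x = -13, y = 0. Substituting into each constraint:
  (1) 13 + 0 = 13 ✓
  (2) 0 = 5 × 0, remainder 0 ✓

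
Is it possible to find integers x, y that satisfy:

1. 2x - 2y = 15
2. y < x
No

Even the single constraint (2x - 2y = 15) is infeasible over the integers.

  - 2x - 2y = 15: every term on the left is divisible by 2, so the LHS ≡ 0 (mod 2), but the RHS 15 is not — no integer solution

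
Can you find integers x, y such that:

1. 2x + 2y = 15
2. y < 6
No

Even the single constraint (2x + 2y = 15) is infeasible over the integers.

  - 2x + 2y = 15: every term on the left is divisible by 2, so the LHS ≡ 0 (mod 2), but the RHS 15 is not — no integer solution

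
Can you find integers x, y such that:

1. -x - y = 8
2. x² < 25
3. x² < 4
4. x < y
No

A contradictory subset is {-x - y = 8, x² < 4, x < y}. No integer assignment can satisfy these jointly:

  - -x - y = 8: is a linear equation tying the variables together
  - x² < 4: restricts x to |x| ≤ 1
  - x < y: bounds one variable relative to another variable

Propagating the comparison: y > x and x ≥ -1 give y ≥ 0. Range argument: with x ∈ [-1, 1], y ∈ [0, ∞], the left side of the equation is at most 1, but the right side is 8 > 1. No integer solution exists.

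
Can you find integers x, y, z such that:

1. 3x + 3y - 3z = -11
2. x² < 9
No

Even the single constraint (3x + 3y - 3z = -11) is infeasible over the integers.

  - 3x + 3y - 3z = -11: every term on the left is divisible by 3, so the LHS ≡ 0 (mod 3), but the RHS -11 is not — no integer solution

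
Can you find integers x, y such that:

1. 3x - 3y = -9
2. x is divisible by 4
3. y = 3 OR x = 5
Yes

Take x = 0, y = 3. Substituting into each constraint:
  (1) 3(0) - 3(3) = -9 ✓
  (2) 0 = 4 × 0, remainder 0 ✓
  (3) y = 3, target 3 ✓ (first branch holds)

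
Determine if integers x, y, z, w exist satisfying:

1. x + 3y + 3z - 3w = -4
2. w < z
Yes

Take x = -7, y = 0, z = 1, w = 0. Substituting into each constraint:
  (1) (-7) + 3(0) + 3(1) - 3(0) = -4 ✓
  (2) 0 < 1 ✓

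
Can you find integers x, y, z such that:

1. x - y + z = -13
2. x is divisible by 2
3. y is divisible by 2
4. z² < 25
Yes

Take x = 0, y = 14, z = 1. Substituting into each constraint:
  (1) 0 + (-14) + 1 = -13 ✓
  (2) 0 = 2 × 0, remainder 0 ✓
  (3) 14 = 2 × 7, remainder 0 ✓
  (4) z² = (1)² = 1, and 1 < 25 ✓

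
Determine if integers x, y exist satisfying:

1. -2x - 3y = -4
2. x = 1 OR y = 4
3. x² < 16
No

The full constraint system is jointly infeasible over the integers. Each constraint and what it forces:

  - -2x - 3y = -4: is a linear equation tying the variables together
  - x = 1 OR y = 4: forces a choice: either x = 1 or y = 4
  - x² < 16: restricts x to |x| ≤ 3

Split on the disjunction (x = 1 OR y = 4):
  • If x = 1: with x = 1, every remaining term of the linear equation is divisible by 3, so the left side is ≡ 0 (mod 3); but the right side -2 ≡ 1 (mod 3). No integers can satisfy it.
  • If y = 4: the equation forces x = -4, but x² < 16 requires |x| ≤ 3.
Both branches are infeasible, so the system has no integer solution.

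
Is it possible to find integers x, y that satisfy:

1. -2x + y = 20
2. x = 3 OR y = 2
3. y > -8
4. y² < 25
Yes

Take x = -9, y = 2. Substituting into each constraint:
  (1) -2(-9) + 2 = 20 ✓
  (2) y = 2, target 2 ✓ (second branch holds)
  (3) 2 > -8 ✓
  (4) y² = (2)² = 4, and 4 < 25 ✓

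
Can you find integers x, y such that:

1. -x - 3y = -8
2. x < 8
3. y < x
Yes

Take x = 5, y = 1. Substituting into each constraint:
  (1) (-5) - 3(1) = -8 ✓
  (2) 5 < 8 ✓
  (3) 1 < 5 ✓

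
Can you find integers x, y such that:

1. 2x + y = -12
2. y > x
Yes

Take x = -6, y = 0. Substituting into each constraint:
  (1) 2(-6) + 0 = -12 ✓
  (2) 0 > -6 ✓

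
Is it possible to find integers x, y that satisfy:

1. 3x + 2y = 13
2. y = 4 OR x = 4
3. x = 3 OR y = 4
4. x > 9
No

A contradictory subset is {3x + 2y = 13, x = 3 OR y = 4, x > 9}. No integer assignment can satisfy these jointly:

  - 3x + 2y = 13: is a linear equation tying the variables together
  - x = 3 OR y = 4: forces a choice: either x = 3 or y = 4
  - x > 9: bounds one variable relative to a constant

Split on the disjunction (x = 3 OR y = 4):
  • If x = 3: this contradicts the bound x ≥ 10.
  • If y = 4: with y = 4, every remaining term of the linear equation is divisible by 3, so the left side is ≡ 0 (mod 3); but the right side 5 ≡ 2 (mod 3). No integers can satisfy it.
Both branches are infeasible, so the system has no integer solution.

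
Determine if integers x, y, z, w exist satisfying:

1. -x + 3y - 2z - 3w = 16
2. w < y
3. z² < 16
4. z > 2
Yes

Take x = -19, y = 0, z = 3, w = -1. Substituting into each constraint:
  (1) 19 + 3(0) - 2(3) - 3(-1) = 16 ✓
  (2) -1 < 0 ✓
  (3) z² = (3)² = 9, and 9 < 16 ✓
  (4) 3 > 2 ✓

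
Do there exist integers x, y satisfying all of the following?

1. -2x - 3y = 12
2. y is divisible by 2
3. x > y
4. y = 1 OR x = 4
No

A contradictory subset is {-2x - 3y = 12, x > y, y = 1 OR x = 4}. No integer assignment can satisfy these jointly:

  - -2x - 3y = 12: is a linear equation tying the variables together
  - x > y: bounds one variable relative to another variable
  - y = 1 OR x = 4: forces a choice: either y = 1 or x = 4

Split on the disjunction (y = 1 OR x = 4):
  • If y = 1: with y = 1, every remaining term of the linear equation is divisible by 2, so the left side is ≡ 0 (mod 2); but the right side 15 ≡ 1 (mod 2). No integers can satisfy it.
  • If x = 4: with x = 4, every remaining term of the linear equation is divisible by 3, so the left side is ≡ 0 (mod 3); but the right side 20 ≡ 2 (mod 3). No integers can satisfy it.
Both branches are infeasible, so the system has no integer solution.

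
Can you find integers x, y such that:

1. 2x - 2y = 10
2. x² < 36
Yes

Take x = 5, y = 0. Substituting into each constraint:
  (1) 2(5) - 2(0) = 10 ✓
  (2) x² = (5)² = 25, and 25 < 36 ✓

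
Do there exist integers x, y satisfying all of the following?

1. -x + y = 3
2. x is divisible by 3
Yes

Take x = 0, y = 3. Substituting into each constraint:
  (1) 0 + 3 = 3 ✓
  (2) 0 = 3 × 0, remainder 0 ✓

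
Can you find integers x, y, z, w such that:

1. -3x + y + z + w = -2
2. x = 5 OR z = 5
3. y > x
Yes

Take x = 5, y = 6, z = 4, w = 3. Substituting into each constraint:
  (1) -3(5) + 6 + 4 + 3 = -2 ✓
  (2) x = 5, target 5 ✓ (first branch holds)
  (3) 6 > 5 ✓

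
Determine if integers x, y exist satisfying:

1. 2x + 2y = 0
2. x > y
Yes

Take x = 1, y = -1. Substituting into each constraint:
  (1) 2(1) + 2(-1) = 0 ✓
  (2) 1 > -1 ✓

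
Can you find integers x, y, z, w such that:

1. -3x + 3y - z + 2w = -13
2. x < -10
Yes

Take x = -11, y = 0, z = 0, w = -23. Substituting into each constraint:
  (1) -3(-11) + 3(0) + 0 + 2(-23) = -13 ✓
  (2) -11 < -10 ✓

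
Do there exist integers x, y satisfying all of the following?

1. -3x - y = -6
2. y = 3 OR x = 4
Yes

Take x = 4, y = -6. Substituting into each constraint:
  (1) -3(4) + 6 = -6 ✓
  (2) x = 4, target 4 ✓ (second branch holds)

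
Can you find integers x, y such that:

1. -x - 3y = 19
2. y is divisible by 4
Yes

Take x = -19, y = 0. Substituting into each constraint:
  (1) 19 - 3(0) = 19 ✓
  (2) 0 = 4 × 0, remainder 0 ✓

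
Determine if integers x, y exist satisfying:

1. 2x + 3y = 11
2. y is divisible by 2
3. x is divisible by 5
No

A contradictory subset is {2x + 3y = 11, y is divisible by 2}. No integer assignment can satisfy these jointly:

  - 2x + 3y = 11: is a linear equation tying the variables together
  - y is divisible by 2: restricts y to multiples of 2

Modular obstruction: writing y = 2y', every remaining term of the linear equation is divisible by 2, so the left side is ≡ 0 (mod 2); but the right side 11 ≡ 1 (mod 2). No integers can satisfy it.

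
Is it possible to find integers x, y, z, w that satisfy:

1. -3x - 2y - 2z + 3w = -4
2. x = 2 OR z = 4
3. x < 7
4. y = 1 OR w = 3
Yes

Take x = -2, y = 1, z = 4, w = 0. Substituting into each constraint:
  (1) -3(-2) - 2(1) - 2(4) + 3(0) = -4 ✓
  (2) z = 4, target 4 ✓ (second branch holds)
  (3) -2 < 7 ✓
  (4) y = 1, target 1 ✓ (first branch holds)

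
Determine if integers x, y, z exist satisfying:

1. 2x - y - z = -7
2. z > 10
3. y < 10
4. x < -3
Yes

Take x = -4, y = -12, z = 11. Substituting into each constraint:
  (1) 2(-4) + 12 + (-11) = -7 ✓
  (2) 11 > 10 ✓
  (3) -12 < 10 ✓
  (4) -4 < -3 ✓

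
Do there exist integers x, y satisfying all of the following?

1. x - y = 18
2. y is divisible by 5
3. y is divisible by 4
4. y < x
Yes

Take x = 18, y = 0. Substituting into each constraint:
  (1) 18 + 0 = 18 ✓
  (2) 0 = 5 × 0, remainder 0 ✓
  (3) 0 = 4 × 0, remainder 0 ✓
  (4) 0 < 18 ✓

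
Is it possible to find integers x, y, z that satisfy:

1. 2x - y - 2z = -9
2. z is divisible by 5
Yes

Take x = -4, y = 1, z = 0. Substituting into each constraint:
  (1) 2(-4) + (-1) - 2(0) = -9 ✓
  (2) 0 = 5 × 0, remainder 0 ✓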